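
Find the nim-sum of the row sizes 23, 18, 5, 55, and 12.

59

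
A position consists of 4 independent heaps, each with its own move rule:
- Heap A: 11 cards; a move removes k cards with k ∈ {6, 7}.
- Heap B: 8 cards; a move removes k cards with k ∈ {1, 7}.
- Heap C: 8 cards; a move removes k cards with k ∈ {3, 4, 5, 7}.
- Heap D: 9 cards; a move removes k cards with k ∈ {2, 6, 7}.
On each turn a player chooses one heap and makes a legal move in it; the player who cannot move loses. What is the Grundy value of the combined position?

Build the Grundy sequence for heap A with g(k) = mex{g(k−s) : s ∈ {6, 7}, s ≤ k}:
g(0) = mex{} = 0
g(1) = mex{} = 0
g(2) = mex{} = 0
g(3) = mex{} = 0
g(4) = mex{} = 0
g(5) = mex{} = 0
g(6) = mex{0} = 1
g(7) = mex{0} = 1
g(8) = mex{0} = 1
g(9) = mex{0} = 1
g(10) = mex{0} = 1
g(11) = mex{0} = 1
So g(11) = 1.
Grundy values for heap B (subtraction set {1, 7}):
g(0) = mex{} = 0
g(1) = mex{0} = 1
g(2) = mex{1} = 0
g(3) = mex{0} = 1
g(4) = mex{1} = 0
g(5) = mex{0} = 1
g(6) = mex{1} = 0
g(7) = mex{0} = 1
g(8) = mex{1} = 0
So g(8) = 0.
For heap C, compute g(0), g(1), … with moves {3, 4, 5, 7}:
g(0) = mex{} = 0
g(1) = mex{} = 0
g(2) = mex{} = 0
g(3) = mex{0} = 1
g(4) = mex{0} = 1
g(5) = mex{0} = 1
g(6) = mex{0,1} = 2
g(7) = mex{0,1} = 2
g(8) = mex{0,1} = 2
So g(8) = 2.
Build the Grundy sequence for heap D with g(k) = mex{g(k−s) : s ∈ {2, 6, 7}, s ≤ k}:
g(0) = mex{} = 0
g(1) = mex{} = 0
g(2) = mex{0} = 1
g(3) = mex{0} = 1
g(4) = mex{1} = 0
g(5) = mex{1} = 0
g(6) = mex{0} = 1
g(7) = mex{0} = 1
g(8) = mex{0,1} = 2
g(9) = mex{1} = 0
So g(9) = 0.
The value of a disjunctive sum is the nim-sum of the parts.
Combined value = 1 XOR 0 XOR 2 XOR 0 = 3.

3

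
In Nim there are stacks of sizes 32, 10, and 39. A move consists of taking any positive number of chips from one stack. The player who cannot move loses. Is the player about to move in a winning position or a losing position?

Winning position

Bitwise XOR of the heap sizes:
  100000  (32)
  001010  (10)
  100111  (39)
  ------
  001101  (13)
The nim-sum is 13 ≠ 0, so this is an N-position: the player to move can win.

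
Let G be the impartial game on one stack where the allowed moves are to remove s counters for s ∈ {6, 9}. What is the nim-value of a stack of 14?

2

Build the Grundy sequence with g(k) = mex{g(k−s) : s ∈ {6, 9}, s ≤ k}:
g(0) = mex{} = 0
g(1) = mex{} = 0
g(2) = mex{} = 0
g(3) = mex{} = 0
g(4) = mex{} = 0
g(5) = mex{} = 0
g(6) = mex{0} = 1
g(7) = mex{0} = 1
g(8) = mex{0} = 1
g(9) = mex{0} = 1
g(10) = mex{0} = 1
g(11) = mex{0} = 1
g(12) = mex{0,1} = 2
g(13) = mex{0,1} = 2
g(14) = mex{0,1} = 2
So g(14) = 2.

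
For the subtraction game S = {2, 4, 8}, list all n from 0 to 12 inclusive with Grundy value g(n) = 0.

0, 1, 6, 7, 12

Build the Grundy sequence with g(k) = mex{g(k−s) : s ∈ {2, 4, 8}, s ≤ k}:
g(0) = mex{} = 0
g(1) = mex{} = 0
g(2) = mex{0} = 1
g(3) = mex{0} = 1
g(4) = mex{0,1} = 2
g(5) = mex{0,1} = 2
g(6) = mex{1,2} = 0
g(7) = mex{1,2} = 0
g(8) = mex{0,2} = 1
g(9) = mex{0,2} = 1
g(10) = mex{0,1} = 2
g(11) = mex{0,1} = 2
g(12) = mex{1,2} = 0
The P-positions (g = 0) in 0..12 are 0, 1, 6, 7, 12.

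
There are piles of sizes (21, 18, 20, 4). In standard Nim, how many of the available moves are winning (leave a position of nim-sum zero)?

In binary:
  10101  (21)
  10010  (18)
  10100  (20)
  00100  (4)
  -----
  10111  (23)
The overall nim-sum is X = 23. A pile of size p has a winning move iff p XOR X < p (reduce it to p XOR X).
  21: 21 XOR 23 = 2 < 21 — winning move (to 2).
  18: 18 XOR 23 = 5 < 18 — winning move (to 5).
  20: 20 XOR 23 = 3 < 20 — winning move (to 3).
  4: 4 XOR 23 = 19 ≥ 4 — no move.
That gives 3 winning moves.

3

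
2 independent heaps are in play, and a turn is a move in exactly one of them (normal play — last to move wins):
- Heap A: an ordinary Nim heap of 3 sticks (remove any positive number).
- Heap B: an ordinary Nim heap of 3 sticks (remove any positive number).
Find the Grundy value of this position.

Heap A is a plain Nim heap of size 3, so its Grundy value is 3.
Heap B is a plain Nim heap of size 3, so its Grundy value is 3.
The value of a disjunctive sum is the nim-sum of the parts.
Combined value = 3 XOR 3 = 0.

0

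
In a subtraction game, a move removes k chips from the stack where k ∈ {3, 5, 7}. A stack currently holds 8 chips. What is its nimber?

2

Grundy values for subtraction set {3, 5, 7}:
g(0) = mex{} = 0
g(1) = mex{} = 0
g(2) = mex{} = 0
g(3) = mex{0} = 1
g(4) = mex{0} = 1
g(5) = mex{0} = 1
g(6) = mex{0,1} = 2
g(7) = mex{0,1} = 2
g(8) = mex{0,1} = 2
So g(8) = 2.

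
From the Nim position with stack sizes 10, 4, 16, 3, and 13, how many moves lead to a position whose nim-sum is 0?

Compute the nim-sum pairwise:
10 XOR 4 = 14
14 XOR 16 = 30
30 XOR 3 = 29
29 XOR 13 = 16
The overall nim-sum is X = 16. A stack of size p has a winning move iff p XOR X < p (reduce it to p XOR X).
  10: 10 XOR 16 = 26 ≥ 10 — no move.
  4: 4 XOR 16 = 20 ≥ 4 — no move.
  16: 16 XOR 16 = 0 < 16 — winning move (to 0).
  3: 3 XOR 16 = 19 ≥ 3 — no move.
  13: 13 XOR 16 = 29 ≥ 13 — no move.
That gives 1 winning move.

1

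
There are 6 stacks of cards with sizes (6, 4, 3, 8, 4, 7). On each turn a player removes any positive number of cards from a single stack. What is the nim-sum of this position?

Compute the nim-sum pairwise:
6 ⊕ 4 = 2
2 ⊕ 3 = 1
1 ⊕ 8 = 9
9 ⊕ 4 = 13
13 ⊕ 7 = 10

10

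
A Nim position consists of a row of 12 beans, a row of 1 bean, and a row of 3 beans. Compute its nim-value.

Compute the nim-sum pairwise:
12 ⊕ 1 = 13
13 ⊕ 3 = 14

14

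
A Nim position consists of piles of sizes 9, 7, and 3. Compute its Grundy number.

13

Compute the nim-sum pairwise:
9 ⊕ 7 = 14
14 ⊕ 3 = 13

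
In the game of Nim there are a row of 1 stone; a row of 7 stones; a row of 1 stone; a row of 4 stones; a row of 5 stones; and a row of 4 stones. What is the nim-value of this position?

2

Nim-sum: 1 ^ 7 ^ 1 ^ 4 ^ 5 ^ 4 = 2.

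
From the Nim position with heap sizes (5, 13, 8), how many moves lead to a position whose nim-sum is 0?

0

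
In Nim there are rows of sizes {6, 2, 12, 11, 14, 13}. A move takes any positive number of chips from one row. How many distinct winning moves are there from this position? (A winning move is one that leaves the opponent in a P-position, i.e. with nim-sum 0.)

0

Nim-sum: 6 ⊕ 2 ⊕ 12 ⊕ 11 ⊕ 14 ⊕ 13 = 0.
The nim-sum is already 0, so every move leaves a nonzero nim-sum — there are no winning moves.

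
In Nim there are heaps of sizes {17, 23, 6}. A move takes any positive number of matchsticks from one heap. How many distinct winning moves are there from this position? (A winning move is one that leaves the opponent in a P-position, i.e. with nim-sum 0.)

0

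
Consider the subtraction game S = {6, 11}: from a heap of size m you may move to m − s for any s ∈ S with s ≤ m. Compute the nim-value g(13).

2

Compute g(0), g(1), … for moves {6, 11}:
g(0) = mex{} = 0
g(1) = mex{} = 0
g(2) = mex{} = 0
g(3) = mex{} = 0
g(4) = mex{} = 0
g(5) = mex{} = 0
g(6) = mex{0} = 1
g(7) = mex{0} = 1
g(8) = mex{0} = 1
g(9) = mex{0} = 1
g(10) = mex{0} = 1
g(11) = mex{0} = 1
g(12) = mex{0,1} = 2
g(13) = mex{0,1} = 2
So g(13) = 2.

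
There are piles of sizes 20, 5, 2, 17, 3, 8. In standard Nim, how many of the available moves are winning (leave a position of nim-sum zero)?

1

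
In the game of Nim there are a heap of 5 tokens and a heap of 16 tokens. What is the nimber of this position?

Compute the nim-sum pairwise:
5 ^ 16 = 21

21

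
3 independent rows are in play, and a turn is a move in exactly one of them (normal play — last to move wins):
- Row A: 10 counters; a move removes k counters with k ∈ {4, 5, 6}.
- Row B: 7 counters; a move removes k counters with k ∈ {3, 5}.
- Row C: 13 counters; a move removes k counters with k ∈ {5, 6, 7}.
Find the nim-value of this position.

Build the Grundy sequence for row A with g(k) = mex{g(k−s) : s ∈ {4, 5, 6}, s ≤ k}:
k:     0  1  2  3  4  5  6  7  8  9 10
g(k):  0  0  0  0  1  1  1  1  2  2  0
So g(10) = 0.
Grundy values for row B (subtraction set {3, 5}):
k:     0  1  2  3  4  5  6  7
g(k):  0  0  0  1  1  1  2  2
So g(7) = 2.
For row C, compute g(0), g(1), … with moves {5, 6, 7}:
g(0) = mex{} = 0
g(1) = mex{} = 0
g(2) = mex{} = 0
g(3) = mex{} = 0
g(4) = mex{} = 0
g(5) = mex{0} = 1
g(6) = mex{0} = 1
g(7) = mex{0} = 1
g(8) = mex{0} = 1
g(9) = mex{0} = 1
g(10) = mex{0,1} = 2
g(11) = mex{0,1} = 2
g(12) = mex{1} = 0
g(13) = mex{1} = 0
So g(13) = 0.
The value of a disjunctive sum is the nim-sum of the parts.
Combined value = 0 XOR 2 XOR 0 = 2.

2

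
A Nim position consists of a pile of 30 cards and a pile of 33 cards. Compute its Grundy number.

Compute the nim-sum pairwise:
30 ^ 33 = 63

63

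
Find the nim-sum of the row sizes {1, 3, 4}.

6

Bitwise XOR of the heap sizes:
  001  (1)
  011  (3)
  100  (4)
  ---
  110  (6)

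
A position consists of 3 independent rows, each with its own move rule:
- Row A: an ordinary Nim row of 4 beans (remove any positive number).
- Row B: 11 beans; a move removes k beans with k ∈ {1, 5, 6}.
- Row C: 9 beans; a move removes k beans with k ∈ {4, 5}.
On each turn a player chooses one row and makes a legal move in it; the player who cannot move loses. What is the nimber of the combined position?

Row A is a plain Nim row of size 4, so its Grundy value is 4.
Build the Grundy sequence for row B with g(k) = mex{g(k−s) : s ∈ {1, 5, 6}, s ≤ k}:
k:     0  1  2  3  4  5  6  7  8  9 10 11
g(k):  0  1  0  1  0  1  2  3  2  3  2  0
So g(11) = 0.
For row C, compute g(0), g(1), … with moves {4, 5}:
g(0) = mex{} = 0
g(1) = mex{} = 0
g(2) = mex{} = 0
g(3) = mex{} = 0
g(4) = mex{0} = 1
g(5) = mex{0} = 1
g(6) = mex{0} = 1
g(7) = mex{0} = 1
g(8) = mex{0,1} = 2
g(9) = mex{1} = 0
So g(9) = 0.
The value of a disjunctive sum is the nim-sum of the parts.
Combined value = 4 ⊕ 0 ⊕ 0 = 4.

4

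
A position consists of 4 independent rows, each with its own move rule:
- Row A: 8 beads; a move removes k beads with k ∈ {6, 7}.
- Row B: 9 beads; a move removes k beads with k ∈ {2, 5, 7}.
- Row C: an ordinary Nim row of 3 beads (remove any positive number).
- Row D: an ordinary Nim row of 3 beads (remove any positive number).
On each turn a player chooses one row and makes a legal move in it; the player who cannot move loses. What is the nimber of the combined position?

For row A, compute g(0), g(1), … with moves {6, 7}:
g(0) = mex{} = 0
g(1) = mex{} = 0
g(2) = mex{} = 0
g(3) = mex{} = 0
g(4) = mex{} = 0
g(5) = mex{} = 0
g(6) = mex{0} = 1
g(7) = mex{0} = 1
g(8) = mex{0} = 1
So g(8) = 1.
Build the Grundy sequence for row B with g(k) = mex{g(k−s) : s ∈ {2, 5, 7}, s ≤ k}:
k:     0  1  2  3  4  5  6  7  8  9
g(k):  0  0  1  1  0  2  1  3  2  2
So g(9) = 2.
Row C is a plain Nim row of size 3, so its Grundy value is 3.
Row D is a plain Nim row of size 3, so its Grundy value is 3.
The value of a disjunctive sum is the nim-sum of the parts.
Combined value = 1 XOR 2 XOR 3 XOR 3 = 3.

3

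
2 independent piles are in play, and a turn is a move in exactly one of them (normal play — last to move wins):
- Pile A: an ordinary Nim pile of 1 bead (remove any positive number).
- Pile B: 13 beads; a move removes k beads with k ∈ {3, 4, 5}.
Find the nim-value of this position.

Pile A is a plain Nim pile of size 1, so its Grundy value is 1.
Build the Grundy sequence for pile B with g(k) = mex{g(k−s) : s ∈ {3, 4, 5}, s ≤ k}:
g(0) = mex{} = 0
g(1) = mex{} = 0
g(2) = mex{} = 0
g(3) = mex{0} = 1
g(4) = mex{0} = 1
g(5) = mex{0} = 1
g(6) = mex{0,1} = 2
g(7) = mex{0,1} = 2
g(8) = mex{1} = 0
g(9) = mex{1,2} = 0
g(10) = mex{1,2} = 0
g(11) = mex{0,2} = 1
g(12) = mex{0,2} = 1
g(13) = mex{0} = 1
So g(13) = 1.
By the Sprague-Grundy theorem, the Grundy value of a sum of independent games is the XOR of the component values.
Combined value = 1 XOR 1 = 0.

0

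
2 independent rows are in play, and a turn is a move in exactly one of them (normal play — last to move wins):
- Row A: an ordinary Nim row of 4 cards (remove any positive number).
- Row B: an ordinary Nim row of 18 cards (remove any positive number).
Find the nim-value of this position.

22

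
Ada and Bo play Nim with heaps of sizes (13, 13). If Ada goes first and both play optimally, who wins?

Bo wins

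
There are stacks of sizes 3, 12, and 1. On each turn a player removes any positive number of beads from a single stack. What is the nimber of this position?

Compute the nim-sum pairwise:
3 XOR 12 = 15
15 XOR 1 = 14

14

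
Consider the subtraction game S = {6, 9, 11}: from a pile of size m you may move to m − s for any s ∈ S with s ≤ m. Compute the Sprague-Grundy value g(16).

2

Compute g(0), g(1), … for moves {6, 9, 11}:
k:     0  1  2  3  4  5  6  7  8  9 10 11 12 13 14 15 16
g(k):  0  0  0  0  0  0  1  1  1  1  1  1  2  2  2  2  2
So g(16) = 2.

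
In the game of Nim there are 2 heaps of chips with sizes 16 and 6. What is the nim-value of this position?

22

In binary:
  10000  (16)
  00110  (6)
  -----
  10110  (22)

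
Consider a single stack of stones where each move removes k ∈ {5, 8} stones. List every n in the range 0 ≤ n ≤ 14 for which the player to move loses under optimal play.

Grundy values for subtraction set {5, 8}:
g(0) = mex{} = 0
g(1) = mex{} = 0
g(2) = mex{} = 0
g(3) = mex{} = 0
g(4) = mex{} = 0
g(5) = mex{0} = 1
g(6) = mex{0} = 1
g(7) = mex{0} = 1
g(8) = mex{0} = 1
g(9) = mex{0} = 1
g(10) = mex{0,1} = 2
g(11) = mex{0,1} = 2
g(12) = mex{0,1} = 2
g(13) = mex{1} = 0
g(14) = mex{1} = 0
The P-positions (g = 0) in 0..14 are 0, 1, 2, 3, 4, 13, 14.

0, 1, 2, 3, 4, 13, 14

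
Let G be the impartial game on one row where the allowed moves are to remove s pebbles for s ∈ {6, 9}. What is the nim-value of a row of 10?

1

Grundy values for subtraction set {6, 9}:
g(0) = mex{} = 0
g(1) = mex{} = 0
g(2) = mex{} = 0
g(3) = mex{} = 0
g(4) = mex{} = 0
g(5) = mex{} = 0
g(6) = mex{0} = 1
g(7) = mex{0} = 1
g(8) = mex{0} = 1
g(9) = mex{0} = 1
g(10) = mex{0} = 1
So g(10) = 1.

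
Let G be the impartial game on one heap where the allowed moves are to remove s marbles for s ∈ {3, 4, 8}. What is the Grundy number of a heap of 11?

Build the Grundy sequence with g(k) = mex{g(k−s) : s ∈ {3, 4, 8}, s ≤ k}:
k:     0  1  2  3  4  5  6  7  8  9 10 11
g(k):  0  0  0  1  1  1  2  0  2  3  1  3
So g(11) = 3.

3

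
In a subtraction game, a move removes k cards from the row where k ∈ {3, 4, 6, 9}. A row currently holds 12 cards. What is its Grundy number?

0

Compute g(0), g(1), … for moves {3, 4, 6, 9}:
k:     0  1  2  3  4  5  6  7  8  9 10 11 12
g(k):  0  0  0  1  1  1  2  2  2  3  3  3  0
So g(12) = 0.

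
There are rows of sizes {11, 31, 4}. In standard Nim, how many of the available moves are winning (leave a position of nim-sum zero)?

1

Compute the nim-sum pairwise:
11 ^ 31 = 20
20 ^ 4 = 16
The overall nim-sum is X = 16. A row of size p has a winning move iff p XOR X < p (reduce it to p XOR X).
  11: 11 XOR 16 = 27 ≥ 11 — no move.
  31: 31 XOR 16 = 15 < 31 — winning move (to 15).
  4: 4 XOR 16 = 20 ≥ 4 — no move.
That gives 1 winning move.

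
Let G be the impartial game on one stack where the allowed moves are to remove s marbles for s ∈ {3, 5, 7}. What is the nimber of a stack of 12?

Compute g(0), g(1), … for moves {3, 5, 7}:
g(0) = mex{} = 0
g(1) = mex{} = 0
g(2) = mex{} = 0
g(3) = mex{0} = 1
g(4) = mex{0} = 1
g(5) = mex{0} = 1
g(6) = mex{0,1} = 2
g(7) = mex{0,1} = 2
g(8) = mex{0,1} = 2
g(9) = mex{0,1,2} = 3
g(10) = mex{1,2} = 0
g(11) = mex{1,2} = 0
g(12) = mex{1,2,3} = 0
So g(12) = 0.

0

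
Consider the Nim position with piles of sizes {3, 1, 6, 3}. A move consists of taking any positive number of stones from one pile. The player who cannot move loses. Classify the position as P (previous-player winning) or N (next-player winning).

Nim-sum: 3 XOR 1 XOR 6 XOR 3 = 7.
The nim-sum is 7 ≠ 0, so this is an N-position: the player to move can win.

N-position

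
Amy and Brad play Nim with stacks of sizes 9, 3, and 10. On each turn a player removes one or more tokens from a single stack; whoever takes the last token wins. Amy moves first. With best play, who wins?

Brad wins

Bitwise XOR of the heap sizes:
  1001  (9)
  0011  (3)
  1010  (10)
  ----
  0000  (0)
The nim-sum is 0, so this is a P-position: the player to move is in a losing position under optimal play; Amy is about to move from it and so loses — Brad wins.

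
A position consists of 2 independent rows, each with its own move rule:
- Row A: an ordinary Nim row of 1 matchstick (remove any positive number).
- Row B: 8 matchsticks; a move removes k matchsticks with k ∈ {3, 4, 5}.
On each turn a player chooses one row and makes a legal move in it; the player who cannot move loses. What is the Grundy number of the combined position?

Row A is a plain Nim row of size 1, so its Grundy value is 1.
For row B, compute g(0), g(1), … with moves {3, 4, 5}:
k:     0  1  2  3  4  5  6  7  8
g(k):  0  0  0  1  1  1  2  2  0
So g(8) = 0.
By the Sprague-Grundy theorem, the Grundy value of a sum of independent games is the XOR of the component values.
Combined value = 1 XOR 0 = 1.

1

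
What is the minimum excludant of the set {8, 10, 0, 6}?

0 is in the set but 1 is not, so the mex is 1.

1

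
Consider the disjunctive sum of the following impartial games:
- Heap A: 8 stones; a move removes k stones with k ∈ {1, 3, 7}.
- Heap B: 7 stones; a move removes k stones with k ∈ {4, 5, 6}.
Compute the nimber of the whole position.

1

Build the Grundy sequence for heap A with g(k) = mex{g(k−s) : s ∈ {1, 3, 7}, s ≤ k}:
g(0) = mex{} = 0
g(1) = mex{0} = 1
g(2) = mex{1} = 0
g(3) = mex{0} = 1
g(4) = mex{1} = 0
g(5) = mex{0} = 1
g(6) = mex{1} = 0
g(7) = mex{0} = 1
g(8) = mex{1} = 0
So g(8) = 0.
For heap B, compute g(0), g(1), … with moves {4, 5, 6}:
k:     0  1  2  3  4  5  6  7
g(k):  0  0  0  0  1  1  1  1
So g(7) = 1.
By the Sprague-Grundy theorem, the Grundy value of a sum of independent games is the XOR of the component values.
Combined value = 0 XOR 1 = 1.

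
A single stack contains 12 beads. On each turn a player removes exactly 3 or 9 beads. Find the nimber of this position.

0

Build the Grundy sequence with g(k) = mex{g(k−s) : s ∈ {3, 9}, s ≤ k}:
g(0) = mex{} = 0
g(1) = mex{} = 0
g(2) = mex{} = 0
g(3) = mex{0} = 1
g(4) = mex{0} = 1
g(5) = mex{0} = 1
g(6) = mex{1} = 0
g(7) = mex{1} = 0
g(8) = mex{1} = 0
g(9) = mex{0} = 1
g(10) = mex{0} = 1
g(11) = mex{0} = 1
g(12) = mex{1} = 0
So g(12) = 0.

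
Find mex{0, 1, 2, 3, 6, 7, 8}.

4

The values 0, 1, 2, 3 are all present; 4 is the first non-negative integer missing from the set.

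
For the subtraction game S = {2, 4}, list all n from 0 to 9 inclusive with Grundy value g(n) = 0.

0, 1, 6, 7

Grundy values for subtraction set {2, 4}:
g(0) = mex{} = 0
g(1) = mex{} = 0
g(2) = mex{0} = 1
g(3) = mex{0} = 1
g(4) = mex{0,1} = 2
g(5) = mex{0,1} = 2
g(6) = mex{1,2} = 0
g(7) = mex{1,2} = 0
g(8) = mex{0,2} = 1
g(9) = mex{0,2} = 1
The P-positions (g = 0) in 0..9 are 0, 1, 6, 7.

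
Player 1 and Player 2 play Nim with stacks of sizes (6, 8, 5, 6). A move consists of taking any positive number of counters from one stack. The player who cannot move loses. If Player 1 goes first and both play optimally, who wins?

Player 1 wins

Nim-sum: 6 ⊕ 8 ⊕ 5 ⊕ 6 = 13.
The nim-sum is 13 ≠ 0, so this is an N-position: the player to move can win; Player 1 has a winning move.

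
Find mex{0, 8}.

0 is in the set but 1 is not, so the mex is 1.

1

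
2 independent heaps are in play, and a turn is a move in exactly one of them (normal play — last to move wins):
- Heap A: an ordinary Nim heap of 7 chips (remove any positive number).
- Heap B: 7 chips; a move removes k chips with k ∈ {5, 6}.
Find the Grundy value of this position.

6

Heap A is a plain Nim heap of size 7, so its Grundy value is 7.
Grundy values for heap B (subtraction set {5, 6}):
k:     0  1  2  3  4  5  6  7
g(k):  0  0  0  0  0  1  1  1
So g(7) = 1.
By the Sprague-Grundy theorem, the Grundy value of a sum of independent games is the XOR of the component values.
Combined value = 7 ⊕ 1 = 6.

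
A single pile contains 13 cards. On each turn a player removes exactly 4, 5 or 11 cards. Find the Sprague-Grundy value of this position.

Grundy values for subtraction set {4, 5, 11}:
k:     0  1  2  3  4  5  6  7  8  9 10 11 12 13
g(k):  0  0  0  0  1  1  1  1  2  0  0  2  3  1
So g(13) = 1.

1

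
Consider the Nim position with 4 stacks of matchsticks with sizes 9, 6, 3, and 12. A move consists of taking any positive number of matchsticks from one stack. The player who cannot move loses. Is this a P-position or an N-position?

Nim-sum: 9 ^ 6 ^ 3 ^ 12 = 0.
The nim-sum is 0, so this is a P-position: the player to move is in a losing position under optimal play.

P-position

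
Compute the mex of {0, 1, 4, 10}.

The values 0, 1 are all present; 2 is the first non-negative integer missing from the set.

2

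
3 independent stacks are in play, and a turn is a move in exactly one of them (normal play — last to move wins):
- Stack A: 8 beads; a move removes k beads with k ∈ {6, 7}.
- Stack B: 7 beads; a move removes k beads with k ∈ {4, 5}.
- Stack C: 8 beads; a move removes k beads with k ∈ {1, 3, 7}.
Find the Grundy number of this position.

0

For stack A, compute g(0), g(1), … with moves {6, 7}:
k:     0  1  2  3  4  5  6  7  8
g(k):  0  0  0  0  0  0  1  1  1
So g(8) = 1.
Grundy values for stack B (subtraction set {4, 5}):
k:     0  1  2  3  4  5  6  7
g(k):  0  0  0  0  1  1  1  1
So g(7) = 1.
For stack C, compute g(0), g(1), … with moves {1, 3, 7}:
k:     0  1  2  3  4  5  6  7  8
g(k):  0  1  0  1  0  1  0  1  0
So g(8) = 0.
By the Sprague-Grundy theorem, the Grundy value of a sum of independent games is the XOR of the component values.
Combined value = 1 ⊕ 1 ⊕ 0 = 0.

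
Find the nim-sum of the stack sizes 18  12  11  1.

20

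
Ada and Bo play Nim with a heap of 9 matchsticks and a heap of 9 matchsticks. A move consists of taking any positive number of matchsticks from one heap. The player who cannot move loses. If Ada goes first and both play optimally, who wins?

Bitwise XOR of the heap sizes:
  1001  (9)
  1001  (9)
  ----
  0000  (0)
The nim-sum is 0, so this is a P-position: the player to move is in a losing position under optimal play; Ada is about to move from it and so loses — Bo wins.

Bo wins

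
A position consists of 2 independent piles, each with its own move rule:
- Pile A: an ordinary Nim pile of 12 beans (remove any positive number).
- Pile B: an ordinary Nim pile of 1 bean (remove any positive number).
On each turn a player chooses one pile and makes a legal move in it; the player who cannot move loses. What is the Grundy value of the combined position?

13

Pile A is a plain Nim pile of size 12, so its Grundy value is 12.
Pile B is a plain Nim pile of size 1, so its Grundy value is 1.
The value of a disjunctive sum is the nim-sum of the parts.
Combined value = 12 XOR 1 = 13.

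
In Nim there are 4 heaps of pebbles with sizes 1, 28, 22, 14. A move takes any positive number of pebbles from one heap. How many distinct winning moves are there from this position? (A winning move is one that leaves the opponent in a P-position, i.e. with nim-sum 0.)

3

Nim-sum: 1 ⊕ 28 ⊕ 22 ⊕ 14 = 5.
The overall nim-sum is X = 5. A heap of size p has a winning move iff p XOR X < p (reduce it to p XOR X).
  1: 1 XOR 5 = 4 ≥ 1 — no move.
  28: 28 XOR 5 = 25 < 28 — winning move (to 25).
  22: 22 XOR 5 = 19 < 22 — winning move (to 19).
  14: 14 XOR 5 = 11 < 14 — winning move (to 11).
That gives 3 winning moves.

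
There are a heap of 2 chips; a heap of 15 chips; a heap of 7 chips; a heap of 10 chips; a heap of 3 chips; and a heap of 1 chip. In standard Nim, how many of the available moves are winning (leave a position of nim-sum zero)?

Write each in binary and XOR column by column:
  0010  (2)
  1111  (15)
  0111  (7)
  1010  (10)
  0011  (3)
  0001  (1)
  ----
  0010  (2)
The overall nim-sum is X = 2. A heap of size p has a winning move iff p XOR X < p (reduce it to p XOR X).
  2: 2 XOR 2 = 0 < 2 — winning move (to 0).
  15: 15 XOR 2 = 13 < 15 — winning move (to 13).
  7: 7 XOR 2 = 5 < 7 — winning move (to 5).
  10: 10 XOR 2 = 8 < 10 — winning move (to 8).
  3: 3 XOR 2 = 1 < 3 — winning move (to 1).
  1: 1 XOR 2 = 3 ≥ 1 — no move.
That gives 5 winning moves.

5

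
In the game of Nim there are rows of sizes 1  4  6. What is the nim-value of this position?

3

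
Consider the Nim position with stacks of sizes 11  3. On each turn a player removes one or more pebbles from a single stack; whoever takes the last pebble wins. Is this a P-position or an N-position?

N-position

Compute the nim-sum pairwise:
11 ⊕ 3 = 8
The nim-sum is 8 ≠ 0, so this is an N-position: the player to move can win.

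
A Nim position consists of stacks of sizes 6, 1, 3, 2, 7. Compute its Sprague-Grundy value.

1

Compute the nim-sum pairwise:
6 XOR 1 = 7
7 XOR 3 = 4
4 XOR 2 = 6
6 XOR 7 = 1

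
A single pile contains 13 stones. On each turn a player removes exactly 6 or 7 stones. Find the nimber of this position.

0

Grundy values for subtraction set {6, 7}:
g(0) = mex{} = 0
g(1) = mex{} = 0
g(2) = mex{} = 0
g(3) = mex{} = 0
g(4) = mex{} = 0
g(5) = mex{} = 0
g(6) = mex{0} = 1
g(7) = mex{0} = 1
g(8) = mex{0} = 1
g(9) = mex{0} = 1
g(10) = mex{0} = 1
g(11) = mex{0} = 1
g(12) = mex{0,1} = 2
g(13) = mex{1} = 0
So g(13) = 0.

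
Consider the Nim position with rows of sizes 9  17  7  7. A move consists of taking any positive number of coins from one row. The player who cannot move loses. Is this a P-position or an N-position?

Nim-sum: 9 XOR 17 XOR 7 XOR 7 = 24.
The nim-sum is 24 ≠ 0, so this is an N-position: the player to move can win.

N-position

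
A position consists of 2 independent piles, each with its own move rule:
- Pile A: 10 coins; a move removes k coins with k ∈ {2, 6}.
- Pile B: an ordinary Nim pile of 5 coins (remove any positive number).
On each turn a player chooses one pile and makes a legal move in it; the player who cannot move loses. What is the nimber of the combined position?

4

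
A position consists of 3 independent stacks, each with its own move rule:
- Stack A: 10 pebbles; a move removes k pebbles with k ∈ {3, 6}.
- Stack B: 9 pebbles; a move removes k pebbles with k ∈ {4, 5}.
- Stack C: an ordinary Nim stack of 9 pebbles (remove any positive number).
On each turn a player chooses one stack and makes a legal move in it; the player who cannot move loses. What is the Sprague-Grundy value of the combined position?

Build the Grundy sequence for stack A with g(k) = mex{g(k−s) : s ∈ {3, 6}, s ≤ k}:
g(0) = mex{} = 0
g(1) = mex{} = 0
g(2) = mex{} = 0
g(3) = mex{0} = 1
g(4) = mex{0} = 1
g(5) = mex{0} = 1
g(6) = mex{0,1} = 2
g(7) = mex{0,1} = 2
g(8) = mex{0,1} = 2
g(9) = mex{1,2} = 0
g(10) = mex{1,2} = 0
So g(10) = 0.
Build the Grundy sequence for stack B with g(k) = mex{g(k−s) : s ∈ {4, 5}, s ≤ k}:
k:     0  1  2  3  4  5  6  7  8  9
g(k):  0  0  0  0  1  1  1  1  2  0
So g(9) = 0.
Stack C is a plain Nim stack of size 9, so its Grundy value is 9.
The value of a disjunctive sum is the nim-sum of the parts.
Combined value = 0 ⊕ 0 ⊕ 9 = 9.

9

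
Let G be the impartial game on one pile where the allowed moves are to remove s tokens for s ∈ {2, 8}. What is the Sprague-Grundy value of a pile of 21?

0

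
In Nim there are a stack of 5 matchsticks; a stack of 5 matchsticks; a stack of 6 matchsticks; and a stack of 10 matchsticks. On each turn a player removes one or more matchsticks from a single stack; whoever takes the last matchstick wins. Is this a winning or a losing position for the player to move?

Nim-sum: 5 ⊕ 5 ⊕ 6 ⊕ 10 = 12.
The nim-sum is 12 ≠ 0, so this is an N-position: the player to move can win.

Winning position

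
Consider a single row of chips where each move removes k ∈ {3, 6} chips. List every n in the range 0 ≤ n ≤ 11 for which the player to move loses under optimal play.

0, 1, 2, 9, 10, 11

Grundy values for subtraction set {3, 6}:
k:     0  1  2  3  4  5  6  7  8  9 10 11
g(k):  0  0  0  1  1  1  2  2  2  0  0  0
The P-positions (g = 0) in 0..11 are 0, 1, 2, 9, 10, 11.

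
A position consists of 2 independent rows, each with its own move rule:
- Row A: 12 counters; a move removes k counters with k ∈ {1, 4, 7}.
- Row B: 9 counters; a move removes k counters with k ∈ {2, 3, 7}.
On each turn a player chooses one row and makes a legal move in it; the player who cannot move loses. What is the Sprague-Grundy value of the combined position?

Grundy values for row A (subtraction set {1, 4, 7}):
g(0) = mex{} = 0
g(1) = mex{0} = 1
g(2) = mex{1} = 0
g(3) = mex{0} = 1
g(4) = mex{0,1} = 2
g(5) = mex{1,2} = 0
g(6) = mex{0} = 1
g(7) = mex{0,1} = 2
g(8) = mex{1,2} = 0
g(9) = mex{0} = 1
g(10) = mex{1} = 0
g(11) = mex{0,2} = 1
g(12) = mex{0,1} = 2
So g(12) = 2.
Grundy values for row B (subtraction set {2, 3, 7}):
k:     0  1  2  3  4  5  6  7  8  9
g(k):  0  0  1  1  2  0  0  1  1  2
So g(9) = 2.
The value of a disjunctive sum is the nim-sum of the parts.
Combined value = 2 ⊕ 2 = 0.

0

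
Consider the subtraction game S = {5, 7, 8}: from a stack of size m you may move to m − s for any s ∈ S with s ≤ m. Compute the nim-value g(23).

2

Build the Grundy sequence with g(k) = mex{g(k−s) : s ∈ {5, 7, 8}, s ≤ k}:
k:     0  1  2  3  4  5  6  7  8  9 10 11 12 13 14 15 16 17 18 19 20 21 22 23
g(k):  0  0  0  0  0  1  1  1  1  1  2  2  2  0  0  0  0  0  1  1  1  1  1  2
So g(23) = 2.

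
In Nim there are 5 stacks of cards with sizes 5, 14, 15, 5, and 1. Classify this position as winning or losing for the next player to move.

Bitwise XOR of the heap sizes:
  0101  (5)
  1110  (14)
  1111  (15)
  0101  (5)
  0001  (1)
  ----
  0000  (0)
The nim-sum is 0, so this is a P-position: the player to move is in a losing position under optimal play.

Losing position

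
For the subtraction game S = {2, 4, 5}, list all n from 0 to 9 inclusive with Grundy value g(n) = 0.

0, 1, 7, 8

Compute g(0), g(1), … for moves {2, 4, 5}:
k:     0  1  2  3  4  5  6  7  8  9
g(k):  0  0  1  1  2  2  3  0  0  1
The P-positions (g = 0) in 0..9 are 0, 1, 7, 8.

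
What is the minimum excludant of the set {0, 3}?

0 is in the set but 1 is not, so the mex is 1.

1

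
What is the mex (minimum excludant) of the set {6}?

0

0 is not in the set, so the mex is 0.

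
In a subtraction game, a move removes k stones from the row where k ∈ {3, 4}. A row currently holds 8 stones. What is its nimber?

Build the Grundy sequence with g(k) = mex{g(k−s) : s ∈ {3, 4}, s ≤ k}:
k:     0  1  2  3  4  5  6  7  8
g(k):  0  0  0  1  1  1  2  0  0
So g(8) = 0.

0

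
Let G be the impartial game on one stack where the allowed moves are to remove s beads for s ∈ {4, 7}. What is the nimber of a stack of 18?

Build the Grundy sequence with g(k) = mex{g(k−s) : s ∈ {4, 7}, s ≤ k}:
k:     0  1  2  3  4  5  6  7  8  9 10 11 12 13 14 15 16 17 18
g(k):  0  0  0  0  1  1  1  1  2  2  2  0  0  0  0  1  1  1  1
So g(18) = 1.

1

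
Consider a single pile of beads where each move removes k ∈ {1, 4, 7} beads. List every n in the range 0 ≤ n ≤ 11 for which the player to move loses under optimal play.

0, 2, 5, 8, 10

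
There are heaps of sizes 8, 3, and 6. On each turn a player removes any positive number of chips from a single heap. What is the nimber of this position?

13

Write each in binary and XOR column by column:
  1000  (8)
  0011  (3)
  0110  (6)
  ----
  1101  (13)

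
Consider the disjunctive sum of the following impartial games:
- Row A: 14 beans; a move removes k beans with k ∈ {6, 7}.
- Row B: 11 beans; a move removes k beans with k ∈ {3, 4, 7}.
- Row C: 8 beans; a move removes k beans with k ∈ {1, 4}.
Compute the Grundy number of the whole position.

Grundy values for row A (subtraction set {6, 7}):
k:     0  1  2  3  4  5  6  7  8  9 10 11 12 13 14
g(k):  0  0  0  0  0  0  1  1  1  1  1  1  2  0  0
So g(14) = 0.
For row B, compute g(0), g(1), … with moves {3, 4, 7}:
k:     0  1  2  3  4  5  6  7  8  9 10 11
g(k):  0  0  0  1  1  1  2  2  2  3  0  0
So g(11) = 0.
Grundy values for row C (subtraction set {1, 4}):
g(0) = mex{} = 0
g(1) = mex{0} = 1
g(2) = mex{1} = 0
g(3) = mex{0} = 1
g(4) = mex{0,1} = 2
g(5) = mex{1,2} = 0
g(6) = mex{0} = 1
g(7) = mex{1} = 0
g(8) = mex{0,2} = 1
So g(8) = 1.
The value of a disjunctive sum is the nim-sum of the parts.
Combined value = 0 ⊕ 0 ⊕ 1 = 1.

1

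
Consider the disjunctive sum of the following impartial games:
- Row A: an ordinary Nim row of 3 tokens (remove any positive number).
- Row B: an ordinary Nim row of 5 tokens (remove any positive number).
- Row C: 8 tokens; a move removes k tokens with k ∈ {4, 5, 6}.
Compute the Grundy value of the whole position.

4

Row A is a plain Nim row of size 3, so its Grundy value is 3.
Row B is a plain Nim row of size 5, so its Grundy value is 5.
Build the Grundy sequence for row C with g(k) = mex{g(k−s) : s ∈ {4, 5, 6}, s ≤ k}:
g(0) = mex{} = 0
g(1) = mex{} = 0
g(2) = mex{} = 0
g(3) = mex{} = 0
g(4) = mex{0} = 1
g(5) = mex{0} = 1
g(6) = mex{0} = 1
g(7) = mex{0} = 1
g(8) = mex{0,1} = 2
So g(8) = 2.
The value of a disjunctive sum is the nim-sum of the parts.
Combined value = 3 ⊕ 5 ⊕ 2 = 4.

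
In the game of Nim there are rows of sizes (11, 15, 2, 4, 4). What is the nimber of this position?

6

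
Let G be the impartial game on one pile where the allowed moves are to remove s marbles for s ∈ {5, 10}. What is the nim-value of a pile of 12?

2

Grundy values for subtraction set {5, 10}:
g(0) = mex{} = 0
g(1) = mex{} = 0
g(2) = mex{} = 0
g(3) = mex{} = 0
g(4) = mex{} = 0
g(5) = mex{0} = 1
g(6) = mex{0} = 1
g(7) = mex{0} = 1
g(8) = mex{0} = 1
g(9) = mex{0} = 1
g(10) = mex{0,1} = 2
g(11) = mex{0,1} = 2
g(12) = mex{0,1} = 2
So g(12) = 2.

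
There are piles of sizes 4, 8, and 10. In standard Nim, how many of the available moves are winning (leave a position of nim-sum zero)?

Nim-sum: 4 XOR 8 XOR 10 = 6.
The overall nim-sum is X = 6. A pile of size p has a winning move iff p XOR X < p (reduce it to p XOR X).
  4: 4 XOR 6 = 2 < 4 — winning move (to 2).
  8: 8 XOR 6 = 14 ≥ 8 — no move.
  10: 10 XOR 6 = 12 ≥ 10 — no move.
That gives 1 winning move.

1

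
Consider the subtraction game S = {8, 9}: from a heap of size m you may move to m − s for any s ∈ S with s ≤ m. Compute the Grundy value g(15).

1

Compute g(0), g(1), … for moves {8, 9}:
k:     0  1  2  3  4  5  6  7  8  9 10 11 12 13 14 15
g(k):  0  0  0  0  0  0  0  0  1  1  1  1  1  1  1  1
So g(15) = 1.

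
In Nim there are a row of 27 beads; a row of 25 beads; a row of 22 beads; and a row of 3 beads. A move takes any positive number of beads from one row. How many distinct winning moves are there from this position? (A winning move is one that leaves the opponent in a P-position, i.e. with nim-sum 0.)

Compute the nim-sum pairwise:
27 ^ 25 = 2
2 ^ 22 = 20
20 ^ 3 = 23
The overall nim-sum is X = 23. A row of size p has a winning move iff p XOR X < p (reduce it to p XOR X).
  27: 27 XOR 23 = 12 < 27 — winning move (to 12).
  25: 25 XOR 23 = 14 < 25 — winning move (to 14).
  22: 22 XOR 23 = 1 < 22 — winning move (to 1).
  3: 3 XOR 23 = 20 ≥ 3 — no move.
That gives 3 winning moves.

3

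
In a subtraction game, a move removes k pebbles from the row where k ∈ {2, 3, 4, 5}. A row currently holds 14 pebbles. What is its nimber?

0

Grundy values for subtraction set {2, 3, 4, 5}:
g(0) = mex{} = 0
g(1) = mex{} = 0
g(2) = mex{0} = 1
g(3) = mex{0} = 1
g(4) = mex{0,1} = 2
g(5) = mex{0,1} = 2
g(6) = mex{0,1,2} = 3
g(7) = mex{1,2} = 0
g(8) = mex{1,2,3} = 0
g(9) = mex{0,2,3} = 1
g(10) = mex{0,2,3} = 1
g(11) = mex{0,1,3} = 2
g(12) = mex{0,1} = 2
g(13) = mex{0,1,2} = 3
g(14) = mex{1,2} = 0
So g(14) = 0.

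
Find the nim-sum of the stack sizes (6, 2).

Compute the nim-sum pairwise:
6 XOR 2 = 4

4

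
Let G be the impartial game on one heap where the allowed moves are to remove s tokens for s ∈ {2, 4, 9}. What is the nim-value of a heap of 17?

Grundy values for subtraction set {2, 4, 9}:
k:     0  1  2  3  4  5  6  7  8  9 10 11 12 13 14 15 16 17
g(k):  0  0  1  1  2  2  0  0  1  1  2  2  0  0  1  1  2  2
So g(17) = 2.

2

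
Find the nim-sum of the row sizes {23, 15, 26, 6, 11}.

In binary:
  10111  (23)
  01111  (15)
  11010  (26)
  00110  (6)
  01011  (11)
  -----
  01111  (15)

15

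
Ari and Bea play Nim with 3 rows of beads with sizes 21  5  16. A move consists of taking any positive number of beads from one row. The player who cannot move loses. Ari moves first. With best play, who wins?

In binary:
  10101  (21)
  00101  (5)
  10000  (16)
  -----
  00000  (0)
The nim-sum is 0, so this is a P-position: the player to move is in a losing position under optimal play; Ari is about to move from it and so loses — Bea wins.

Bea wins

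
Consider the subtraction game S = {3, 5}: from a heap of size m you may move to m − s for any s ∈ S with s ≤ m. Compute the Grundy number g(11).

Compute g(0), g(1), … for moves {3, 5}:
g(0) = mex{} = 0
g(1) = mex{} = 0
g(2) = mex{} = 0
g(3) = mex{0} = 1
g(4) = mex{0} = 1
g(5) = mex{0} = 1
g(6) = mex{0,1} = 2
g(7) = mex{0,1} = 2
g(8) = mex{1} = 0
g(9) = mex{1,2} = 0
g(10) = mex{1,2} = 0
g(11) = mex{0,2} = 1
So g(11) = 1.

1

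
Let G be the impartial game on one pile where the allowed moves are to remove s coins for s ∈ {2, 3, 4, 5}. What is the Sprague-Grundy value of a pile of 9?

1

Build the Grundy sequence with g(k) = mex{g(k−s) : s ∈ {2, 3, 4, 5}, s ≤ k}:
k:     0  1  2  3  4  5  6  7  8  9
g(k):  0  0  1  1  2  2  3  0  0  1
So g(9) = 1.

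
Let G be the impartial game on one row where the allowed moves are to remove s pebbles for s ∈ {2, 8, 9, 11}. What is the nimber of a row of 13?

2

Grundy values for subtraction set {2, 8, 9, 11}:
g(0) = mex{} = 0
g(1) = mex{} = 0
g(2) = mex{0} = 1
g(3) = mex{0} = 1
g(4) = mex{1} = 0
g(5) = mex{1} = 0
g(6) = mex{0} = 1
g(7) = mex{0} = 1
g(8) = mex{0,1} = 2
g(9) = mex{0,1} = 2
g(10) = mex{0,1,2} = 3
g(11) = mex{0,1,2} = 3
g(12) = mex{0,1,3} = 2
g(13) = mex{0,1,3} = 2
So g(13) = 2.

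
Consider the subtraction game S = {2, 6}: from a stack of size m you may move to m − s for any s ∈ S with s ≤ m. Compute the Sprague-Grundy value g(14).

Grundy values for subtraction set {2, 6}:
g(0) = mex{} = 0
g(1) = mex{} = 0
g(2) = mex{0} = 1
g(3) = mex{0} = 1
g(4) = mex{1} = 0
g(5) = mex{1} = 0
g(6) = mex{0} = 1
g(7) = mex{0} = 1
g(8) = mex{1} = 0
g(9) = mex{1} = 0
g(10) = mex{0} = 1
g(11) = mex{0} = 1
g(12) = mex{1} = 0
g(13) = mex{1} = 0
g(14) = mex{0} = 1
So g(14) = 1.

1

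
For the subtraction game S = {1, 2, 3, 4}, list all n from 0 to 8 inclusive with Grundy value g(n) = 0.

Grundy values for subtraction set {1, 2, 3, 4}:
k:     0  1  2  3  4  5  6  7  8
g(k):  0  1  2  3  4  0  1  2  3
The P-positions (g = 0) in 0..8 are 0, 5.

0, 5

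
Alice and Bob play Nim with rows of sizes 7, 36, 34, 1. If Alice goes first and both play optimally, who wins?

Compute the nim-sum pairwise:
7 ^ 36 = 35
35 ^ 34 = 1
1 ^ 1 = 0
The nim-sum is 0, so this is a P-position: the player to move is in a losing position under optimal play; Alice is about to move from it and so loses — Bob wins.

Bob wins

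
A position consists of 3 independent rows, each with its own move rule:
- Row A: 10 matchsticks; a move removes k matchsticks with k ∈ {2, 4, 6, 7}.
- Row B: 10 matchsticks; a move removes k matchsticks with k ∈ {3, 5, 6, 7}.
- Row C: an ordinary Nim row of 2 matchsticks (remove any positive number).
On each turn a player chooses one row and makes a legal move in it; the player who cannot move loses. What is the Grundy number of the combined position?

2

Build the Grundy sequence for row A with g(k) = mex{g(k−s) : s ∈ {2, 4, 6, 7}, s ≤ k}:
g(0) = mex{} = 0
g(1) = mex{} = 0
g(2) = mex{0} = 1
g(3) = mex{0} = 1
g(4) = mex{0,1} = 2
g(5) = mex{0,1} = 2
g(6) = mex{0,1,2} = 3
g(7) = mex{0,1,2} = 3
g(8) = mex{0,1,2,3} = 4
g(9) = mex{1,2,3} = 0
g(10) = mex{1,2,3,4} = 0
So g(10) = 0.
Build the Grundy sequence for row B with g(k) = mex{g(k−s) : s ∈ {3, 5, 6, 7}, s ≤ k}:
g(0) = mex{} = 0
g(1) = mex{} = 0
g(2) = mex{} = 0
g(3) = mex{0} = 1
g(4) = mex{0} = 1
g(5) = mex{0} = 1
g(6) = mex{0,1} = 2
g(7) = mex{0,1} = 2
g(8) = mex{0,1} = 2
g(9) = mex{0,1,2} = 3
g(10) = mex{1,2} = 0
So g(10) = 0.
Row C is a plain Nim row of size 2, so its Grundy value is 2.
The value of a disjunctive sum is the nim-sum of the parts.
Combined value = 0 XOR 0 XOR 2 = 2.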